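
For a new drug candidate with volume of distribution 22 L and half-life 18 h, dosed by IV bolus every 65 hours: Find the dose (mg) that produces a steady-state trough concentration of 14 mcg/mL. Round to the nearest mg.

3456 mg

τ/t½ = 65/18 ≈ 3.6111, so f = (1/2)^(65/18) ≈ 0.081837.
Cmin,ss = (D/Vd)·f/(1−f), so D = Cmin,ss·Vd·(1−f)/f.
D = 14 × 22 × (1−f)/f ≈ 14 × 22 × 11.21941 ≈ 3455.58 mg.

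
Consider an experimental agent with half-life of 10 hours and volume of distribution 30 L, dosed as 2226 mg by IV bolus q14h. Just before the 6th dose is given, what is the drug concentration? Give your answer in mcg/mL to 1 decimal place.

44.9 mcg/mL

f = (1/2)^(τ/t½) = (1/2)^(14/10) ≈ 0.3789.
C₀ = D/Vd = 2226/30 ≈ 74.200 mcg/mL.
Before the 6th dose, 5 doses have been given. Superposition: Cmin = C₀·(f + f² + … + f^5).
≈ 74.200 × (0.3789 + 0.1436 + 0.0544 + 0.0206 + 0.0078) ≈ 74.200 × 0.6053 ≈ 44.913 mcg/mL.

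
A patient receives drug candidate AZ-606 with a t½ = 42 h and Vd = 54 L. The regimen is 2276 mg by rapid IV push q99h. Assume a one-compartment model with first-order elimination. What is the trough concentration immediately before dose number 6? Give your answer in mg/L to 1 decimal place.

f = (1/2)^(τ/t½) = (1/2)^(99/42) ≈ 0.1952.
C₀ = D/Vd = 2276/54 ≈ 42.148 mg/L.
Before the 6th dose, 5 doses have been given. Superposition: Cmin = C₀·(f + f² + … + f^5).
≈ 42.148 × (0.1952 + 0.0381 + 0.0074 + 0.0015 + 0.0003) ≈ 42.148 × 0.2425 ≈ 10.221 mg/L.

10.2 mg/L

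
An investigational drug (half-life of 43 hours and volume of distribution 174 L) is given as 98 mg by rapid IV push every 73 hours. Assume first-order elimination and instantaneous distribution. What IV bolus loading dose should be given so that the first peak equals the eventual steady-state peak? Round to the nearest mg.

142 mg

f = (1/2)^(73/43) ≈ 0.308283; accumulation ratio R = 1/(1−f) ≈ 1.44568.
Loading dose to hit Cmax,ss on first dose: D_load = D_maint·R ≈ 98 × 1.44568 ≈ 141.68 mg.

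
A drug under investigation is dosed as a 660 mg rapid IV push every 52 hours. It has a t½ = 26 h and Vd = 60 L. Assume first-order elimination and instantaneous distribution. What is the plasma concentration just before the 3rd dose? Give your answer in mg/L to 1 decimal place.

3.4 mg/L

f = (1/2)^(τ/t½) = (1/2)^(52/26) ≈ 0.2500.
C₀ = D/Vd = 660/60 ≈ 11.000 mg/L.
Before the 3rd dose, 2 doses have been given. Superposition: Cmin = C₀·(f + f²).
≈ 11.000 × (0.2500 + 0.0625) ≈ 11.000 × 0.3125 ≈ 3.438 mg/L.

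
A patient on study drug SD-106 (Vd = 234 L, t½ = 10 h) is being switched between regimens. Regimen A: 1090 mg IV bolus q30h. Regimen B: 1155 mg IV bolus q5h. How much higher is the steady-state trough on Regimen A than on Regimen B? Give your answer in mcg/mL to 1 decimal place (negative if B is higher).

-11.3 mcg/mL

Regimen A: f = (1/2)^(30/10) ≈ 0.1250; Cmin,ss = (1090/234)·f/(1−f) ≈ 0.665 mcg/mL.
Regimen B: f = (1/2)^(5/10) ≈ 0.7071; Cmin,ss = (1155/234)·f/(1−f) ≈ 11.916 mcg/mL.
Difference ≈ 0.665 − 11.916 ≈ -11.251 mcg/mL.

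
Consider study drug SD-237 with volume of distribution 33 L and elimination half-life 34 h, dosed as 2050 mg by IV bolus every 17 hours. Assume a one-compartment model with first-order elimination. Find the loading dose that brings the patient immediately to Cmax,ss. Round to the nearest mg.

6999 mg

f = (1/2)^(17/34) ≈ 0.707107; accumulation ratio R = 1/(1−f) ≈ 3.41422.
Loading dose to hit Cmax,ss on first dose: D_load = D_maint·R ≈ 2050 × 3.41422 ≈ 6999.15 mg.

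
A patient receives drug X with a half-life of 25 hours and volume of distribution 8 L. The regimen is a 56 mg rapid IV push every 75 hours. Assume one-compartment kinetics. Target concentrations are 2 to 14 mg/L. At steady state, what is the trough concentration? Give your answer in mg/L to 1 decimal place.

1.0 mg/L

τ = 75 h = 3 half-lives, so f = (1/2)^3 = 0.125.
Accumulation ratio R = 1/(1 − f) = 1/0.875 = 8/7.
Single-dose peak C₀ = D/Vd = 56/8 = 7 mg/L.
Steady-state peak Cmax,ss = C₀·R = 7 × 8/7 ≈ 8.000 mg/L.
Steady-state trough Cmin,ss = Cmax,ss·f ≈ 8.000 × 0.125 ≈ 1.000 mg/L.
Trough 1.0 mg/L vs MEC 2 mg/L: subtherapeutic.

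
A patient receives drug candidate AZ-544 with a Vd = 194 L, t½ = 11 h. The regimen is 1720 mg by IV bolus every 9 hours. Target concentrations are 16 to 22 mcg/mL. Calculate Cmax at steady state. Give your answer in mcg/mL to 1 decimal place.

Over one 9-h interval, 9/11 ≈ 0.81818 half-lives elapse, leaving f ≈ 0.5672 of each dose.
Accumulation ratio R = 1/(1 − f) ≈ 1/0.4328 ≈ 2.3105.
Single-dose peak C₀ = D/Vd = 1720/194 ≈ 8.866 mcg/mL.
Steady-state peak Cmax,ss = C₀·R ≈ 8.866 × 2.3105 ≈ 20.485 mcg/mL.
Peak 20.5 mcg/mL vs MTC 22 mcg/mL: below toxic threshold.

20.5 mcg/mL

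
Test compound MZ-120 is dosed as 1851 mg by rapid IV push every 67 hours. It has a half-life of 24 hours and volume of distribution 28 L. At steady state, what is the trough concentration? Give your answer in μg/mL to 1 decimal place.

Over one 67-h interval, 67/24 ≈ 2.7917 half-lives elapse, leaving f ≈ 0.1444 of each dose.
Single-dose peak C₀ = D/Vd = 1851/28 ≈ 66.107 μg/mL.
Steady-state trough Cmin,ss = C₀·f/(1−f) ≈ 66.107 × 0.1444/0.8556 ≈ 11.157 μg/mL.

11.2 μg/mL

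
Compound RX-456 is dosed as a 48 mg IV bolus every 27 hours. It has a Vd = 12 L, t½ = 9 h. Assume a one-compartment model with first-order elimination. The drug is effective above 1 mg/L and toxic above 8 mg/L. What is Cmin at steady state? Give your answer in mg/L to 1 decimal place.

τ = 27 h = 3 half-lives, so f = (1/2)^3 = 0.125.
Accumulation ratio R = 1/(1 − f) = 1/0.875 = 8/7.
Single-dose peak C₀ = D/Vd = 48/12 = 4 mg/L.
Steady-state peak Cmax,ss = C₀·R = 4 × 8/7 ≈ 4.571 mg/L.
Steady-state trough Cmin,ss = Cmax,ss·f ≈ 4.571 × 0.125 ≈ 0.571 mg/L.
Trough 0.6 mg/L vs MEC 1 mg/L: subtherapeutic.

0.6 mg/L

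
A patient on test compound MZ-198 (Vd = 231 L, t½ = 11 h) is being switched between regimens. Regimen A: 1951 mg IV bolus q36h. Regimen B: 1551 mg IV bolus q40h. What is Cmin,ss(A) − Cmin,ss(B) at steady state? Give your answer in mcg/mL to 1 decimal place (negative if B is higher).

0.4 mcg/mL

Regimen A: f = (1/2)^(36/11) ≈ 0.1035; Cmin,ss = (1951/231)·f/(1−f) ≈ 0.975 mcg/mL.
Regimen B: f = (1/2)^(40/11) ≈ 0.0804; Cmin,ss = (1551/231)·f/(1−f) ≈ 0.587 mcg/mL.
Difference ≈ 0.975 − 0.587 ≈ 0.388 mcg/mL.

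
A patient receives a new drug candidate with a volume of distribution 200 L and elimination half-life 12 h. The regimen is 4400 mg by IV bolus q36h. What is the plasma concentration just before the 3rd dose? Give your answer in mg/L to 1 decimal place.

f = (1/2)^(τ/t½) = (1/2)^(36/12) ≈ 0.1250.
C₀ = D/Vd = 4400/200 ≈ 22.000 mg/L.
Before the 3rd dose, 2 doses have been given. Superposition: Cmin = C₀·(f + f²).
≈ 22.000 × (0.1250 + 0.0156) ≈ 22.000 × 0.1406 ≈ 3.093 mg/L.

3.1 mg/L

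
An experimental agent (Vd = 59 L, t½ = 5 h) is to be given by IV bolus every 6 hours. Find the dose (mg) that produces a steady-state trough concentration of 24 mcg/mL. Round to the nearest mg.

1837 mg

τ/t½ = 6/5 ≈ 1.2, so f = (1/2)^(6/5) ≈ 0.435275.
Cmin,ss = (D/Vd)·f/(1−f), so D = Cmin,ss·Vd·(1−f)/f.
D = 24 × 59 × (1−f)/f ≈ 24 × 59 × 1.29740 ≈ 1837.12 mg.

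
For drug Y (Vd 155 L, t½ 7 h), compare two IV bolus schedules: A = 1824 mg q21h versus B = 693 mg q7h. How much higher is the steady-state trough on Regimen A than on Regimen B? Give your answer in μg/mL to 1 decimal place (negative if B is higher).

Regimen A: f = (1/2)^(21/7) ≈ 0.1250; Cmin,ss = (1824/155)·f/(1−f) ≈ 1.681 μg/mL.
Regimen B: f = (1/2)^(7/7) ≈ 0.5000; Cmin,ss = (693/155)·f/(1−f) ≈ 4.471 μg/mL.
Difference ≈ 1.681 − 4.471 ≈ -2.790 μg/mL.

-2.8 μg/mL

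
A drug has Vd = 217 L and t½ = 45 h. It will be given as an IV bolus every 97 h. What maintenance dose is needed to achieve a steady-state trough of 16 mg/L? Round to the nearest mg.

τ/t½ = 97/45 ≈ 2.1556, so f = (1/2)^(97/45) ≈ 0.224447.
Cmin,ss = (D/Vd)·f/(1−f), so D = Cmin,ss·Vd·(1−f)/f.
D = 16 × 217 × (1−f)/f ≈ 16 × 217 × 3.45539 ≈ 11997.11 mg.

11997 mg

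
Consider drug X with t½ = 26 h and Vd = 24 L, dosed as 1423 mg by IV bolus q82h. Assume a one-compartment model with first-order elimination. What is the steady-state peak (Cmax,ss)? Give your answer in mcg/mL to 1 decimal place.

Over one 82-h interval, 82/26 ≈ 3.1538 half-lives elapse, leaving f ≈ 0.1124 of each dose.
Accumulation ratio R = 1/(1 − f) ≈ 1/0.8876 ≈ 1.1266.
Single-dose peak C₀ = D/Vd = 1423/24 ≈ 59.292 mcg/mL.
Steady-state peak Cmax,ss = C₀·R ≈ 59.292 × 1.1266 ≈ 66.798 mcg/mL.

66.8 mcg/mL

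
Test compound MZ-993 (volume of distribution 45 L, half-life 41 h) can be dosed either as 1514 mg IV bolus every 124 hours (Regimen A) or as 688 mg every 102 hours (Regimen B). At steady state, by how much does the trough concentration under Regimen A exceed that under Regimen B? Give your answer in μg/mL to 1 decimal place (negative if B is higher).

1.4 μg/mL

Regimen A: f = (1/2)^(124/41) ≈ 0.1229; Cmin,ss = (1514/45)·f/(1−f) ≈ 4.714 μg/mL.
Regimen B: f = (1/2)^(102/41) ≈ 0.1783; Cmin,ss = (688/45)·f/(1−f) ≈ 3.318 μg/mL.
Difference ≈ 4.714 − 3.318 ≈ 1.396 μg/mL.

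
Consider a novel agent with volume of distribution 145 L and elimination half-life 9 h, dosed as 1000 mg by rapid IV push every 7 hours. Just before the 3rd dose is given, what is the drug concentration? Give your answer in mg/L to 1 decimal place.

f = (1/2)^(τ/t½) = (1/2)^(7/9) ≈ 0.5833.
C₀ = D/Vd = 1000/145 ≈ 6.897 mg/L.
Before the 3rd dose, 2 doses have been given. Superposition: Cmin = C₀·(f + f²).
≈ 6.897 × (0.5833 + 0.3402) ≈ 6.897 × 0.9235 ≈ 6.369 mg/L.

6.4 mg/L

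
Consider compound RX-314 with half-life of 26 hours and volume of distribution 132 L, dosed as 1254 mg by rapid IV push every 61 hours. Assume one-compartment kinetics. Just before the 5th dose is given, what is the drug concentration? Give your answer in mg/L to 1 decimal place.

f = (1/2)^(τ/t½) = (1/2)^(61/26) ≈ 0.1967.
C₀ = D/Vd = 1254/132 ≈ 9.500 mg/L.
Before the 5th dose, 4 doses have been given. Superposition: Cmin = C₀·(f + f² + … + f^4).
≈ 9.500 × (0.1967 + 0.0387 + 0.0076 + 0.0015) ≈ 9.500 × 0.2445 ≈ 2.323 mg/L.

2.3 mg/L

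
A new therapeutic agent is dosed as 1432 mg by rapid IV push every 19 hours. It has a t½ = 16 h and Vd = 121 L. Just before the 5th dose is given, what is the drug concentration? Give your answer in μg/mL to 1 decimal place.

8.9 μg/mL

f = (1/2)^(τ/t½) = (1/2)^(19/16) ≈ 0.4391.
C₀ = D/Vd = 1432/121 ≈ 11.835 μg/mL.
Before the 5th dose, 4 doses have been given. Superposition: Cmin = C₀·(f + f² + … + f^4).
≈ 11.835 × (0.4391 + 0.1928 + 0.0847 + 0.0372) ≈ 11.835 × 0.7538 ≈ 8.921 μg/mL.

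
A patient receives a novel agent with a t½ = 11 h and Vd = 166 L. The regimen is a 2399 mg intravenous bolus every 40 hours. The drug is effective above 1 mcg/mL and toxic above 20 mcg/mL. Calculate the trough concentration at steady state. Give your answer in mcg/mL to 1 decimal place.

1.3 mcg/mL

k = ln2/t½ = ln2/11 ≈ 0.063013 h⁻¹; fraction remaining f = e^(−kτ) = e^(−0.063013×40) ≈ 0.0804.
Single-dose peak C₀ = D/Vd = 2399/166 ≈ 14.452 mcg/mL.
Steady-state trough Cmin,ss = C₀·f/(1−f) ≈ 14.452 × 0.0804/0.9196 ≈ 1.264 mcg/mL.
Trough 1.3 mcg/mL vs MEC 1 mcg/mL: adequate.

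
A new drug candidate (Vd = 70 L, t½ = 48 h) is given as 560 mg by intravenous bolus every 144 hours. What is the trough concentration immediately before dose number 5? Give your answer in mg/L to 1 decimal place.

f = (1/2)^(τ/t½) = (1/2)^(144/48) ≈ 0.1250.
C₀ = D/Vd = 560/70 ≈ 8.000 mg/L.
Before the 5th dose, 4 doses have been given. Superposition: Cmin = C₀·(f + f² + … + f^4).
≈ 8.000 × (0.1250 + 0.0156 + 0.0020 + 0.0002) ≈ 8.000 × 0.1428 ≈ 1.142 mg/L.

1.1 mg/L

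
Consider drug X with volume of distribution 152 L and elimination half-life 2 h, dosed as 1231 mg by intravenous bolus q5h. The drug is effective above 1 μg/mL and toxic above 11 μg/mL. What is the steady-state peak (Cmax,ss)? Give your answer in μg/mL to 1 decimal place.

τ/t½ = 5/2 ≈ 2.5, so fraction remaining f = (1/2)^(5/2) ≈ 0.1768.
Accumulation ratio R = 1/(1 − f) ≈ 1/0.8232 ≈ 1.2148.
Single-dose peak C₀ = D/Vd = 1231/152 ≈ 8.099 μg/mL.
Cmax,ss = C₀/(1 − f) ≈ 8.099/0.8232 ≈ 9.838 μg/mL.
Peak 9.8 μg/mL vs MTC 11 μg/mL: below toxic threshold.

9.8 μg/mL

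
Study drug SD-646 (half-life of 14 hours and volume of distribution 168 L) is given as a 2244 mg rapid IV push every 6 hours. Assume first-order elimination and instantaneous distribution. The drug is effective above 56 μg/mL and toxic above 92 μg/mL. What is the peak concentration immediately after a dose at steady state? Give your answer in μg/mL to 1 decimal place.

τ/t½ = 6/14 ≈ 0.42857, so fraction remaining f = (1/2)^(6/14) ≈ 0.7430.
At steady state, accumulation factor R = 1/(1 − e^(−kτ)) ≈ 3.8911.
Each bolus raises the concentration by D/Vd = 2244/168 ≈ 13.357 μg/mL.
Cmax,ss = C₀/(1 − f) ≈ 13.357/0.2570 ≈ 51.973 μg/mL.
Peak 52.0 μg/mL vs MTC 92 μg/mL: below toxic threshold.

52.0 μg/mL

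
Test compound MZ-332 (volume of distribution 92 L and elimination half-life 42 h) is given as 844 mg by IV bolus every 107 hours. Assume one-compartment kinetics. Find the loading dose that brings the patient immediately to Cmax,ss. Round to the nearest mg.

1018 mg

f = (1/2)^(107/42) ≈ 0.171037; accumulation ratio R = 1/(1−f) ≈ 1.20633.
Loading dose to hit Cmax,ss on first dose: D_load = D_maint·R ≈ 844 × 1.20633 ≈ 1018.14 mg.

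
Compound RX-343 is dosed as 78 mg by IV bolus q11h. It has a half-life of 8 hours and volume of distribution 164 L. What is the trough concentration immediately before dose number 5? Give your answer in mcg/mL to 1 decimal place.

f = (1/2)^(τ/t½) = (1/2)^(11/8) ≈ 0.3856.
C₀ = D/Vd = 78/164 ≈ 0.476 mcg/mL.
Before the 5th dose, 4 doses have been given. Superposition: Cmin = C₀·(f + f² + … + f^4).
≈ 0.476 × (0.3856 + 0.1487 + 0.0573 + 0.0221) ≈ 0.476 × 0.6137 ≈ 0.292 mcg/mL.

0.3 mcg/mL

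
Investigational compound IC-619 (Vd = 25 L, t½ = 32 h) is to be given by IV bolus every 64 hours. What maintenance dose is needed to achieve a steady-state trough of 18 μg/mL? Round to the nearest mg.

1350 mg

τ/t½ = 64/32 ≈ 2, so f = (1/2)^(64/32) ≈ 0.250000.
Cmin,ss = (D/Vd)·f/(1−f), so D = Cmin,ss·Vd·(1−f)/f.
D = 18 × 25 × (1−f)/f ≈ 18 × 25 × 3.00000 ≈ 1350.00 mg.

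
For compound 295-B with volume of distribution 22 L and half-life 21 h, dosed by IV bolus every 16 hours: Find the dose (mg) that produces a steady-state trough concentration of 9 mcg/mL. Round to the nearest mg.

138 mg

τ/t½ = 16/21 ≈ 0.7619, so f = (1/2)^(16/21) ≈ 0.589717.
Cmin,ss = (D/Vd)·f/(1−f), so D = Cmin,ss·Vd·(1−f)/f.
D = 9 × 22 × (1−f)/f ≈ 9 × 22 × 0.69573 ≈ 137.75 mg.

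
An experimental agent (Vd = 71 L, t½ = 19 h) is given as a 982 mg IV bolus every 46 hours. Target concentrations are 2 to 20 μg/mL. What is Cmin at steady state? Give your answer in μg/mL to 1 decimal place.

3.2 μg/mL

Over one 46-h interval, 46/19 ≈ 2.4211 half-lives elapse, leaving f ≈ 0.1867 of each dose.
At steady state, accumulation factor R = 1/(1 − e^(−kτ)) ≈ 1.2296.
Single-dose peak C₀ = D/Vd = 982/71 ≈ 13.831 μg/mL.
Steady-state peak Cmax,ss = C₀·R ≈ 13.831 × 1.2296 ≈ 17.007 μg/mL.
One interval later, Cmin,ss = Cmax,ss·e^(−kτ) ≈ 17.007 × 0.1867 ≈ 3.175 μg/mL.
Trough 3.2 μg/mL vs MEC 2 μg/mL: adequate.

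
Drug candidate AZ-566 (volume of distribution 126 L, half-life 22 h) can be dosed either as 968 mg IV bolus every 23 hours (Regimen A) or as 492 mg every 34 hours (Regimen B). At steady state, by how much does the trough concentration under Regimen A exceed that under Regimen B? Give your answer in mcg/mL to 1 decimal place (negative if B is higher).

5.2 mcg/mL

Regimen A: f = (1/2)^(23/22) ≈ 0.4845; Cmin,ss = (968/126)·f/(1−f) ≈ 7.221 mcg/mL.
Regimen B: f = (1/2)^(34/22) ≈ 0.3426; Cmin,ss = (492/126)·f/(1−f) ≈ 2.035 mcg/mL.
Difference ≈ 7.221 − 2.035 ≈ 5.186 mcg/mL.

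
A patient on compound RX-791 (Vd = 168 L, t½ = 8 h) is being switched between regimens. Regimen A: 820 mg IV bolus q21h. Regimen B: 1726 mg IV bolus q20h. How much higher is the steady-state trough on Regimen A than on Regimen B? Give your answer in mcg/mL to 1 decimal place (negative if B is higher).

Regimen A: f = (1/2)^(21/8) ≈ 0.1621; Cmin,ss = (820/168)·f/(1−f) ≈ 0.944 mcg/mL.
Regimen B: f = (1/2)^(20/8) ≈ 0.1768; Cmin,ss = (1726/168)·f/(1−f) ≈ 2.207 mcg/mL.
Difference ≈ 0.944 − 2.207 ≈ -1.263 mcg/mL.

-1.3 mcg/mL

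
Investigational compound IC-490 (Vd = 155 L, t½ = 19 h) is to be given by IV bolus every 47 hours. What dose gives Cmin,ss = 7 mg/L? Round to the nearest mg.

4942 mg

τ/t½ = 47/19 ≈ 2.4737, so f = (1/2)^(47/19) ≈ 0.180031.
Cmin,ss = (D/Vd)·f/(1−f), so D = Cmin,ss·Vd·(1−f)/f.
D = 7 × 155 × (1−f)/f ≈ 7 × 155 × 4.55460 ≈ 4941.74 mg.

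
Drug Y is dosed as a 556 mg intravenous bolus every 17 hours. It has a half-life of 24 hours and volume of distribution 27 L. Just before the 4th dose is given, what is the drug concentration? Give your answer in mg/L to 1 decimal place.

f = (1/2)^(τ/t½) = (1/2)^(17/24) ≈ 0.6120.
C₀ = D/Vd = 556/27 ≈ 20.593 mg/L.
Before the 4th dose, 3 doses have been given. Superposition: Cmin = C₀·(f + f² + … + f^3).
≈ 20.593 × (0.6120 + 0.3745 + 0.2292) ≈ 20.593 × 1.2157 ≈ 25.035 mg/L.

25.0 mg/L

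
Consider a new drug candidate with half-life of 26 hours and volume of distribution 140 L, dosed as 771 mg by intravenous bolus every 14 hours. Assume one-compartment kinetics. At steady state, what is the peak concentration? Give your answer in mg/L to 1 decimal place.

k = ln2/t½ = ln2/26 ≈ 0.026660 h⁻¹; fraction remaining f = e^(−kτ) = e^(−0.026660×14) ≈ 0.6885.
At steady state, accumulation factor R = 1/(1 − e^(−kτ)) ≈ 3.2103.
Single-dose peak C₀ = D/Vd = 771/140 ≈ 5.507 mg/L.
Steady-state peak Cmax,ss = C₀·R ≈ 5.507 × 3.2103 ≈ 17.679 mg/L.

17.7 mg/L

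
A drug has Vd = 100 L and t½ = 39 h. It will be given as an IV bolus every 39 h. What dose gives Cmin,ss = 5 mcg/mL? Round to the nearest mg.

500 mg

τ/t½ = 39/39 ≈ 1, so f = (1/2)^(39/39) ≈ 0.500000.
Cmin,ss = (D/Vd)·f/(1−f), so D = Cmin,ss·Vd·(1−f)/f.
D = 5 × 100 × (1−f)/f ≈ 5 × 100 × 1.00000 ≈ 500.00 mg.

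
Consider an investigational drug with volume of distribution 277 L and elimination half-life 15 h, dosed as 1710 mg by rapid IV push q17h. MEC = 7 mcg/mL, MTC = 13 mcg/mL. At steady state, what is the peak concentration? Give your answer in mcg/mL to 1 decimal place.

k = ln2/t½ = ln2/15 ≈ 0.046210 h⁻¹; fraction remaining f = e^(−kτ) = e^(−0.046210×17) ≈ 0.4559.
Accumulation ratio R = 1/(1 − f) ≈ 1/0.5441 ≈ 1.8379.
Single-dose peak C₀ = D/Vd = 1710/277 ≈ 6.173 mcg/mL.
Cmax,ss = C₀/(1 − f) ≈ 6.173/0.5441 ≈ 11.345 mcg/mL.
Peak 11.3 mcg/mL vs MTC 13 mcg/mL: below toxic threshold.

11.3 mcg/mL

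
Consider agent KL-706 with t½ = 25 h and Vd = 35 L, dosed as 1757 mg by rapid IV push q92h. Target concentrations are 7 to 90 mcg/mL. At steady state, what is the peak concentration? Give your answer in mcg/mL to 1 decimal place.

k = ln2/t½ = ln2/25 ≈ 0.027726 h⁻¹; fraction remaining f = e^(−kτ) = e^(−0.027726×92) ≈ 0.0780.
At steady state, accumulation factor R = 1/(1 − e^(−kτ)) ≈ 1.0846.
Single-dose peak C₀ = D/Vd = 1757/35 ≈ 50.200 mcg/mL.
Steady-state peak Cmax,ss = C₀·R ≈ 50.200 × 1.0846 ≈ 54.447 mcg/mL.
Peak 54.4 mcg/mL vs MTC 90 mcg/mL: below toxic threshold.

54.4 mcg/mL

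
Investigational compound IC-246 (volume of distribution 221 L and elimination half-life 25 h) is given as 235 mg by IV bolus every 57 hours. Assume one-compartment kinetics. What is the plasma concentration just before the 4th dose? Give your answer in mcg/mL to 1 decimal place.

f = (1/2)^(τ/t½) = (1/2)^(57/25) ≈ 0.2059.
C₀ = D/Vd = 235/221 ≈ 1.063 mcg/mL.
Before the 4th dose, 3 doses have been given. Superposition: Cmin = C₀·(f + f² + … + f^3).
≈ 1.063 × (0.2059 + 0.0424 + 0.0087) ≈ 1.063 × 0.2570 ≈ 0.273 mcg/mL.

0.3 mcg/mL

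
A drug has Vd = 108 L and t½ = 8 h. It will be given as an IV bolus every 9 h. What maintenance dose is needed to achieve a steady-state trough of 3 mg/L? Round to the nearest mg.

τ/t½ = 9/8 ≈ 1.125, so f = (1/2)^(9/8) ≈ 0.458502.
Cmin,ss = (D/Vd)·f/(1−f), so D = Cmin,ss·Vd·(1−f)/f.
D = 3 × 108 × (1−f)/f ≈ 3 × 108 × 1.18102 ≈ 382.65 mg.

383 mg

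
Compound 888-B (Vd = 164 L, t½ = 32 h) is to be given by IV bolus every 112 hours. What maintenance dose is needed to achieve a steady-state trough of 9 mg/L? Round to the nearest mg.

τ/t½ = 112/32 ≈ 3.5, so f = (1/2)^(112/32) ≈ 0.088388.
Cmin,ss = (D/Vd)·f/(1−f), so D = Cmin,ss·Vd·(1−f)/f.
D = 9 × 164 × (1−f)/f ≈ 9 × 164 × 10.31375 ≈ 15223.10 mg.

15223 mg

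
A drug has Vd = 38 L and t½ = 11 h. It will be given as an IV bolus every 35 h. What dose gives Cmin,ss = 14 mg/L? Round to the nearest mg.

4296 mg

τ/t½ = 35/11 ≈ 3.1818, so f = (1/2)^(35/11) ≈ 0.110199.
Cmin,ss = (D/Vd)·f/(1−f), so D = Cmin,ss·Vd·(1−f)/f.
D = 14 × 38 × (1−f)/f ≈ 14 × 38 × 8.07449 ≈ 4295.63 mg.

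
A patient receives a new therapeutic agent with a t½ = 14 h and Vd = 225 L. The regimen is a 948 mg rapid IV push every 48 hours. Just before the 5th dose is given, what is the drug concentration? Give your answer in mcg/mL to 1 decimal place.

f = (1/2)^(τ/t½) = (1/2)^(48/14) ≈ 0.0929.
C₀ = D/Vd = 948/225 ≈ 4.213 mcg/mL.
Before the 5th dose, 4 doses have been given. Superposition: Cmin = C₀·(f + f² + … + f^4).
≈ 4.213 × (0.0929 + 0.0086 + 0.0008 + 0.0001) ≈ 4.213 × 0.1024 ≈ 0.431 mcg/mL.

0.4 mcg/mL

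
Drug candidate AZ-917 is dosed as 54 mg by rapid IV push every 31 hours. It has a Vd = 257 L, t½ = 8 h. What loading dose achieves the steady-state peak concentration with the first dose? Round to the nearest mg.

f = (1/2)^(31/8) ≈ 0.068157; accumulation ratio R = 1/(1−f) ≈ 1.07314.
Loading dose to hit Cmax,ss on first dose: D_load = D_maint·R ≈ 54 × 1.07314 ≈ 57.95 mg.

58 mg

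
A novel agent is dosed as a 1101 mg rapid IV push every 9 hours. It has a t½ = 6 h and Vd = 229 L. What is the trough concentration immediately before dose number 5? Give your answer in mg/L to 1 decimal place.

2.6 mg/L

f = (1/2)^(τ/t½) = (1/2)^(9/6) ≈ 0.3536.
C₀ = D/Vd = 1101/229 ≈ 4.808 mg/L.
Before the 5th dose, 4 doses have been given. Superposition: Cmin = C₀·(f + f² + … + f^4).
≈ 4.808 × (0.3536 + 0.1250 + 0.0442 + 0.0156) ≈ 4.808 × 0.5384 ≈ 2.589 mg/L.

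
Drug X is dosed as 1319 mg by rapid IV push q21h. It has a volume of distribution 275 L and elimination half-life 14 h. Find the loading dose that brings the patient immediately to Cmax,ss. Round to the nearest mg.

f = (1/2)^(21/14) ≈ 0.353553; accumulation ratio R = 1/(1−f) ≈ 1.54692.
Loading dose to hit Cmax,ss on first dose: D_load = D_maint·R ≈ 1319 × 1.54692 ≈ 2040.39 mg.

2040 mg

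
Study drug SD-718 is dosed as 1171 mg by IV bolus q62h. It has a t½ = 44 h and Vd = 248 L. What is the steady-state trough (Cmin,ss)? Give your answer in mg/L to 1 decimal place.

2.9 mg/L

Over one 62-h interval, 62/44 ≈ 1.4091 half-lives elapse, leaving f ≈ 0.3765 of each dose.
Single-dose peak C₀ = D/Vd = 1171/248 ≈ 4.722 mg/L.
Steady-state trough Cmin,ss = C₀·f/(1−f) ≈ 4.722 × 0.3765/0.6235 ≈ 2.851 mg/L.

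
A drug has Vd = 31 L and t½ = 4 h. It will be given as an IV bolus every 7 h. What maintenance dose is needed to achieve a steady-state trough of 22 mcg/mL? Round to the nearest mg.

1612 mg

τ/t½ = 7/4 ≈ 1.75, so f = (1/2)^(7/4) ≈ 0.297302.
Cmin,ss = (D/Vd)·f/(1−f), so D = Cmin,ss·Vd·(1−f)/f.
D = 22 × 31 × (1−f)/f ≈ 22 × 31 × 2.36358 ≈ 1611.96 mg.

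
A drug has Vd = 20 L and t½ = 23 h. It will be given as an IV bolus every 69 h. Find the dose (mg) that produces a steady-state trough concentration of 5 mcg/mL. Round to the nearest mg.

τ/t½ = 69/23 ≈ 3, so f = (1/2)^(69/23) ≈ 0.125000.
Cmin,ss = (D/Vd)·f/(1−f), so D = Cmin,ss·Vd·(1−f)/f.
D = 5 × 20 × (1−f)/f ≈ 5 × 20 × 7.00000 ≈ 700.00 mg.

700 mg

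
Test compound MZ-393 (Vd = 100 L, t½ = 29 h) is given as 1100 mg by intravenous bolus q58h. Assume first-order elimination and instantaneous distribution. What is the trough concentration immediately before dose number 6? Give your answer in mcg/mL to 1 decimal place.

f = (1/2)^(τ/t½) = (1/2)^(58/29) ≈ 0.2500.
C₀ = D/Vd = 1100/100 ≈ 11.000 mcg/mL.
Before the 6th dose, 5 doses have been given. Superposition: Cmin = C₀·(f + f² + … + f^5).
≈ 11.000 × (0.2500 + 0.0625 + 0.0156 + 0.0039 + 0.0010) ≈ 11.000 × 0.3330 ≈ 3.663 mcg/mL.

3.7 mcg/mL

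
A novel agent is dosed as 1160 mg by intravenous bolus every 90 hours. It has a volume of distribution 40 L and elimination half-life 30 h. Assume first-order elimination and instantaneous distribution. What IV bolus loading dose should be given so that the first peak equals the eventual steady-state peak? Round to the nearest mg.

1326 mg

f = (1/2)^(90/30) ≈ 0.125000; accumulation ratio R = 1/(1−f) ≈ 1.14286.
Loading dose to hit Cmax,ss on first dose: D_load = D_maint·R ≈ 1160 × 1.14286 ≈ 1325.72 mg.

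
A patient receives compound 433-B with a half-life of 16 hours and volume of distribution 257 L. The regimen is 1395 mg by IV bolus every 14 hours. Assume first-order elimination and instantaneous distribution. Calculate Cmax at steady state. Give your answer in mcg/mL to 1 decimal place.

11.9 mcg/mL

k = ln2/t½ = ln2/16 ≈ 0.043322 h⁻¹; fraction remaining f = e^(−kτ) = e^(−0.043322×14) ≈ 0.5453.
At steady state, accumulation factor R = 1/(1 − e^(−kτ)) ≈ 2.1993.
Single-dose peak C₀ = D/Vd = 1395/257 ≈ 5.428 mcg/mL.
Steady-state peak Cmax,ss = C₀·R ≈ 5.428 × 2.1993 ≈ 11.938 mcg/mL.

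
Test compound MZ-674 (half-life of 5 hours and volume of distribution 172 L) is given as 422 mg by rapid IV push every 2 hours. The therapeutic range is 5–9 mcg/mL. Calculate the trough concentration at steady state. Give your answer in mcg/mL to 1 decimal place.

τ/t½ = 2/5 ≈ 0.4, so fraction remaining f = (1/2)^(2/5) ≈ 0.7579.
Each bolus raises the concentration by D/Vd = 422/172 ≈ 2.453 mcg/mL.
Steady-state trough Cmin,ss = C₀·f/(1−f) ≈ 2.453 × 0.7579/0.2421 ≈ 7.679 mcg/mL.
Trough 7.7 mcg/mL vs MEC 5 mcg/mL: adequate.

7.7 mcg/mL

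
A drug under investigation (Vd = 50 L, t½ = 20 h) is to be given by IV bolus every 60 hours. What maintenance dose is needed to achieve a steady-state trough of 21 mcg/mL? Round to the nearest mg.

7350 mg

τ/t½ = 60/20 ≈ 3, so f = (1/2)^(60/20) ≈ 0.125000.
Cmin,ss = (D/Vd)·f/(1−f), so D = Cmin,ss·Vd·(1−f)/f.
D = 21 × 50 × (1−f)/f ≈ 21 × 50 × 7.00000 ≈ 7350.00 mg.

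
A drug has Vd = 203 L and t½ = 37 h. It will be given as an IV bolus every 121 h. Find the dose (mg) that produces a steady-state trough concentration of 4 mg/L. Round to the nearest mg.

τ/t½ = 121/37 ≈ 3.2703, so f = (1/2)^(121/37) ≈ 0.103646.
Cmin,ss = (D/Vd)·f/(1−f), so D = Cmin,ss·Vd·(1−f)/f.
D = 4 × 203 × (1−f)/f ≈ 4 × 203 × 8.64823 ≈ 7022.36 mg.

7022 mg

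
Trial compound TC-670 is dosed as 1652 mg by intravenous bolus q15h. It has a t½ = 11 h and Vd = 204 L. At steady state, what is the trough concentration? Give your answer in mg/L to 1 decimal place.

5.1 mg/L

τ/t½ = 15/11 ≈ 1.3636, so fraction remaining f = (1/2)^(15/11) ≈ 0.3886.
At steady state, accumulation factor R = 1/(1 − e^(−kτ)) ≈ 1.6356.
Single-dose peak C₀ = D/Vd = 1652/204 ≈ 8.098 mg/L.
Cmax,ss = C₀/(1 − f) ≈ 8.098/0.6114 ≈ 13.245 mg/L.
One interval later, Cmin,ss = Cmax,ss·e^(−kτ) ≈ 13.245 × 0.3886 ≈ 5.147 mg/L.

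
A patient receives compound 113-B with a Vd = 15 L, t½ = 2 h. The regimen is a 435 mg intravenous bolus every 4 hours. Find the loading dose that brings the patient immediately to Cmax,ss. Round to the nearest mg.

f = (1/2)^(4/2) ≈ 0.250000; accumulation ratio R = 1/(1−f) ≈ 1.33333.
Loading dose to hit Cmax,ss on first dose: D_load = D_maint·R ≈ 435 × 1.33333 ≈ 580.00 mg.

580 mg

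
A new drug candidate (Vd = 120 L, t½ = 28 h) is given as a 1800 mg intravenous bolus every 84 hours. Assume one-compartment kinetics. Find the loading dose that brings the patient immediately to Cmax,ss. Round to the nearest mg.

f = (1/2)^(84/28) ≈ 0.125000; accumulation ratio R = 1/(1−f) ≈ 1.14286.
Loading dose to hit Cmax,ss on first dose: D_load = D_maint·R ≈ 1800 × 1.14286 ≈ 2057.15 mg.

2057 mg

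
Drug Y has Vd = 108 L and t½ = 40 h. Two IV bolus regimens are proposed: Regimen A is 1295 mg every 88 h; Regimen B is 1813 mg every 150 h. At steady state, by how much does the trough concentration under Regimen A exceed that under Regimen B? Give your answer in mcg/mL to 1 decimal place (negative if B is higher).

2.0 mcg/mL

Regimen A: f = (1/2)^(88/40) ≈ 0.2176; Cmin,ss = (1295/108)·f/(1−f) ≈ 3.335 mcg/mL.
Regimen B: f = (1/2)^(150/40) ≈ 0.0743; Cmin,ss = (1813/108)·f/(1−f) ≈ 1.347 mcg/mL.
Difference ≈ 3.335 − 1.347 ≈ 1.988 mcg/mL.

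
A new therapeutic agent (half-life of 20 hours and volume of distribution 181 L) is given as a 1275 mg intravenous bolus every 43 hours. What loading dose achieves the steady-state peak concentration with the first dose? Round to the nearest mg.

f = (1/2)^(43/20) ≈ 0.225313; accumulation ratio R = 1/(1−f) ≈ 1.29084.
Loading dose to hit Cmax,ss on first dose: D_load = D_maint·R ≈ 1275 × 1.29084 ≈ 1645.82 mg.

1646 mg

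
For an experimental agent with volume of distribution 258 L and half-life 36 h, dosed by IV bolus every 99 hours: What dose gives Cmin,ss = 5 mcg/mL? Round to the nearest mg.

τ/t½ = 99/36 ≈ 2.75, so f = (1/2)^(99/36) ≈ 0.148651.
Cmin,ss = (D/Vd)·f/(1−f), so D = Cmin,ss·Vd·(1−f)/f.
D = 5 × 258 × (1−f)/f ≈ 5 × 258 × 5.72717 ≈ 7388.05 mg.

7388 mg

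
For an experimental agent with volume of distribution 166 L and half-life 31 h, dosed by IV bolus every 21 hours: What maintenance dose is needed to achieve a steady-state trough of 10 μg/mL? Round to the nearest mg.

995 mg

τ/t½ = 21/31 ≈ 0.67742, so f = (1/2)^(21/31) ≈ 0.625283.
Cmin,ss = (D/Vd)·f/(1−f), so D = Cmin,ss·Vd·(1−f)/f.
D = 10 × 166 × (1−f)/f ≈ 10 × 166 × 0.59928 ≈ 994.80 mg.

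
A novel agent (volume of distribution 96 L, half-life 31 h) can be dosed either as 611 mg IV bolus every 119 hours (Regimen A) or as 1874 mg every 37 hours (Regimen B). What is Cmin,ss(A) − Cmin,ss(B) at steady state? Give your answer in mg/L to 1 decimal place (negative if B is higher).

-14.7 mg/L

Regimen A: f = (1/2)^(119/31) ≈ 0.0699; Cmin,ss = (611/96)·f/(1−f) ≈ 0.478 mg/L.
Regimen B: f = (1/2)^(37/31) ≈ 0.4372; Cmin,ss = (1874/96)·f/(1−f) ≈ 15.164 mg/L.
Difference ≈ 0.478 − 15.164 ≈ -14.686 mg/L.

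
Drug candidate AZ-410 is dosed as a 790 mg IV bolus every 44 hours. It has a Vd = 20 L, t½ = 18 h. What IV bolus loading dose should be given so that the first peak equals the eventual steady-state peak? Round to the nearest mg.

f = (1/2)^(44/18) ≈ 0.183717; accumulation ratio R = 1/(1−f) ≈ 1.22507.
Loading dose to hit Cmax,ss on first dose: D_load = D_maint·R ≈ 790 × 1.22507 ≈ 967.81 mg.

968 mg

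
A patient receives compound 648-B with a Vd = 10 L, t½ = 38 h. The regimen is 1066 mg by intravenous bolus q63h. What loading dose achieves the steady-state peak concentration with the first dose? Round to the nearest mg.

1561 mg

f = (1/2)^(63/38) ≈ 0.316901; accumulation ratio R = 1/(1−f) ≈ 1.46392.
Loading dose to hit Cmax,ss on first dose: D_load = D_maint·R ≈ 1066 × 1.46392 ≈ 1560.54 mg.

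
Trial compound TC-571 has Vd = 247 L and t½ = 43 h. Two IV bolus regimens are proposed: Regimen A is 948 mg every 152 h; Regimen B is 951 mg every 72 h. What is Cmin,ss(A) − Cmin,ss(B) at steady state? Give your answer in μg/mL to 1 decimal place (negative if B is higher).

-1.4 μg/mL

Regimen A: f = (1/2)^(152/43) ≈ 0.0863; Cmin,ss = (948/247)·f/(1−f) ≈ 0.363 μg/mL.
Regimen B: f = (1/2)^(72/43) ≈ 0.3133; Cmin,ss = (951/247)·f/(1−f) ≈ 1.757 μg/mL.
Difference ≈ 0.363 − 1.757 ≈ -1.394 μg/mL.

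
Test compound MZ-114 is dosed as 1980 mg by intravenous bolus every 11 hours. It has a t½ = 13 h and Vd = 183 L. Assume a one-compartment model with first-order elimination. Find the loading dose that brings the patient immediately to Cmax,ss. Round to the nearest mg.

f = (1/2)^(11/13) ≈ 0.556266; accumulation ratio R = 1/(1−f) ≈ 2.25360.
Loading dose to hit Cmax,ss on first dose: D_load = D_maint·R ≈ 1980 × 2.25360 ≈ 4462.13 mg.

4462 mg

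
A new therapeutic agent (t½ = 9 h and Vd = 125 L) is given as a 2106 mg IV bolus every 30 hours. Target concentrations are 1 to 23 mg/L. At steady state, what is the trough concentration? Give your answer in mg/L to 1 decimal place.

1.9 mg/L

τ/t½ = 30/9 ≈ 3.3333, so fraction remaining f = (1/2)^(30/9) ≈ 0.0992.
At steady state, accumulation factor R = 1/(1 − e^(−kτ)) ≈ 1.1101.
Each bolus raises the concentration by D/Vd = 2106/125 ≈ 16.848 mg/L.
Cmax,ss = C₀/(1 − f) ≈ 16.848/0.9008 ≈ 18.703 mg/L.
Steady-state trough Cmin,ss = Cmax,ss·f ≈ 18.703 × 0.0992 ≈ 1.855 mg/L.
Trough 1.9 mg/L vs MEC 1 mg/L: adequate.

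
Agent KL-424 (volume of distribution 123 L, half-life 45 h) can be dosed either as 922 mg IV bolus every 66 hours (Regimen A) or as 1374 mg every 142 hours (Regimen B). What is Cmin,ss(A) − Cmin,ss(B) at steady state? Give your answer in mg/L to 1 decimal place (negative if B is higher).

Regimen A: f = (1/2)^(66/45) ≈ 0.3618; Cmin,ss = (922/123)·f/(1−f) ≈ 4.249 mg/L.
Regimen B: f = (1/2)^(142/45) ≈ 0.1122; Cmin,ss = (1374/123)·f/(1−f) ≈ 1.412 mg/L.
Difference ≈ 4.249 − 1.412 ≈ 2.837 mg/L.

2.8 mg/L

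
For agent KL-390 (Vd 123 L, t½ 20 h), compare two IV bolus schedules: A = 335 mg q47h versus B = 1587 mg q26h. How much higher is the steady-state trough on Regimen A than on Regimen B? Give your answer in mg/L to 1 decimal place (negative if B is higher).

Regimen A: f = (1/2)^(47/20) ≈ 0.1961; Cmin,ss = (335/123)·f/(1−f) ≈ 0.664 mg/L.
Regimen B: f = (1/2)^(26/20) ≈ 0.4061; Cmin,ss = (1587/123)·f/(1−f) ≈ 8.822 mg/L.
Difference ≈ 0.664 − 8.822 ≈ -8.158 mg/L.

-8.2 mg/L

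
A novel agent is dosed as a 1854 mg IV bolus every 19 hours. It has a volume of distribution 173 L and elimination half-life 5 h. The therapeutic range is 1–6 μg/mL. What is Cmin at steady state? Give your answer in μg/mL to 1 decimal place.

Over one 19-h interval, 19/5 ≈ 3.8 half-lives elapse, leaving f ≈ 0.0718 of each dose.
At steady state, accumulation factor R = 1/(1 − e^(−kτ)) ≈ 1.0774.
Each bolus raises the concentration by D/Vd = 1854/173 ≈ 10.717 μg/mL.
Steady-state peak Cmax,ss = C₀·R ≈ 10.717 × 1.0774 ≈ 11.546 μg/mL.
Steady-state trough Cmin,ss = Cmax,ss·f ≈ 11.546 × 0.0718 ≈ 0.829 μg/mL.
Trough 0.8 μg/mL vs MEC 1 μg/mL: subtherapeutic.

0.8 μg/mL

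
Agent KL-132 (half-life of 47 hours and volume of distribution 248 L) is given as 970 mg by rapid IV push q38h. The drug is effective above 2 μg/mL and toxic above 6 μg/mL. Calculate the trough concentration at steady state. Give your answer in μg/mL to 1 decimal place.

k = ln2/t½ = ln2/47 ≈ 0.014748 h⁻¹; fraction remaining f = e^(−kτ) = e^(−0.014748×38) ≈ 0.5710.
Single-dose peak C₀ = D/Vd = 970/248 ≈ 3.911 μg/mL.
Steady-state trough Cmin,ss = C₀·f/(1−f) ≈ 3.911 × 0.5710/0.4290 ≈ 5.206 μg/mL.
Trough 5.2 μg/mL vs MEC 2 μg/mL: adequate.

5.2 μg/mL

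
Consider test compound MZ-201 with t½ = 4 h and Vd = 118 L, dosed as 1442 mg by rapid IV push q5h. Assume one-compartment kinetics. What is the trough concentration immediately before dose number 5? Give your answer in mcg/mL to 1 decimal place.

8.6 mcg/mL

f = (1/2)^(τ/t½) = (1/2)^(5/4) ≈ 0.4204.
C₀ = D/Vd = 1442/118 ≈ 12.220 mcg/mL.
Before the 5th dose, 4 doses have been given. Superposition: Cmin = C₀·(f + f² + … + f^4).
≈ 12.220 × (0.4204 + 0.1767 + 0.0743 + 0.0312) ≈ 12.220 × 0.7026 ≈ 8.586 mcg/mL.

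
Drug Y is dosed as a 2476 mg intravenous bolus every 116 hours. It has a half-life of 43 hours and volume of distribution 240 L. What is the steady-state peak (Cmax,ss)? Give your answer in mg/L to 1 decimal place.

12.2 mg/L

τ/t½ = 116/43 ≈ 2.6977, so fraction remaining f = (1/2)^(116/43) ≈ 0.1541.
At steady state, accumulation factor R = 1/(1 − e^(−kτ)) ≈ 1.1822.
Each bolus raises the concentration by D/Vd = 2476/240 ≈ 10.317 mg/L.
Steady-state peak Cmax,ss = C₀·R ≈ 10.317 × 1.1822 ≈ 12.197 mg/L.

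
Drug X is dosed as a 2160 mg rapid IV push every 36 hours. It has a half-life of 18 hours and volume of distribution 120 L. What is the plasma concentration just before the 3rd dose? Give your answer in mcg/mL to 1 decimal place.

5.6 mcg/mL

f = (1/2)^(τ/t½) = (1/2)^(36/18) ≈ 0.2500.
C₀ = D/Vd = 2160/120 ≈ 18.000 mcg/mL.
Before the 3rd dose, 2 doses have been given. Superposition: Cmin = C₀·(f + f²).
≈ 18.000 × (0.2500 + 0.0625) ≈ 18.000 × 0.3125 ≈ 5.625 mcg/mL.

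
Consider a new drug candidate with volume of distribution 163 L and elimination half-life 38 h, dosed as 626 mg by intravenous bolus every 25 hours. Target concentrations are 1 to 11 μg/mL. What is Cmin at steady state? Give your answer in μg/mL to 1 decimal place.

Over one 25-h interval, 25/38 ≈ 0.65789 half-lives elapse, leaving f ≈ 0.6338 of each dose.
Accumulation ratio R = 1/(1 − f) ≈ 1/0.3662 ≈ 2.7307.
Each bolus raises the concentration by D/Vd = 626/163 ≈ 3.840 μg/mL.
Steady-state peak Cmax,ss = C₀·R ≈ 3.840 × 2.7307 ≈ 10.486 μg/mL.
Steady-state trough Cmin,ss = Cmax,ss·f ≈ 10.486 × 0.6338 ≈ 6.646 μg/mL.
Trough 6.6 μg/mL vs MEC 1 μg/mL: adequate.

6.6 μg/mL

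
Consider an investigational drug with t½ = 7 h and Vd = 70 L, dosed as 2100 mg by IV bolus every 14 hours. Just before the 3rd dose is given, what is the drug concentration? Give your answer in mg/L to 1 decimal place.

f = (1/2)^(τ/t½) = (1/2)^(14/7) ≈ 0.2500.
C₀ = D/Vd = 2100/70 ≈ 30.000 mg/L.
Before the 3rd dose, 2 doses have been given. Superposition: Cmin = C₀·(f + f²).
≈ 30.000 × (0.2500 + 0.0625) ≈ 30.000 × 0.3125 ≈ 9.375 mg/L.

9.4 mg/L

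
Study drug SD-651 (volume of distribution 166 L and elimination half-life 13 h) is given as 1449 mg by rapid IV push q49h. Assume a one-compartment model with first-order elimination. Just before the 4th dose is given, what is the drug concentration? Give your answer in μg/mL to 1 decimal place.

f = (1/2)^(τ/t½) = (1/2)^(49/13) ≈ 0.0733.
C₀ = D/Vd = 1449/166 ≈ 8.729 μg/mL.
Before the 4th dose, 3 doses have been given. Superposition: Cmin = C₀·(f + f² + … + f^3).
≈ 8.729 × (0.0733 + 0.0054 + 0.0004) ≈ 8.729 × 0.0791 ≈ 0.690 μg/mL.

0.7 μg/mL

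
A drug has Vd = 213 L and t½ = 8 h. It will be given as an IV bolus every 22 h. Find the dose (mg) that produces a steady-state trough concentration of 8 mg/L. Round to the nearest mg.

τ/t½ = 22/8 ≈ 2.75, so f = (1/2)^(22/8) ≈ 0.148651.
Cmin,ss = (D/Vd)·f/(1−f), so D = Cmin,ss·Vd·(1−f)/f.
D = 8 × 213 × (1−f)/f ≈ 8 × 213 × 5.72717 ≈ 9759.10 mg.

9759 mg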